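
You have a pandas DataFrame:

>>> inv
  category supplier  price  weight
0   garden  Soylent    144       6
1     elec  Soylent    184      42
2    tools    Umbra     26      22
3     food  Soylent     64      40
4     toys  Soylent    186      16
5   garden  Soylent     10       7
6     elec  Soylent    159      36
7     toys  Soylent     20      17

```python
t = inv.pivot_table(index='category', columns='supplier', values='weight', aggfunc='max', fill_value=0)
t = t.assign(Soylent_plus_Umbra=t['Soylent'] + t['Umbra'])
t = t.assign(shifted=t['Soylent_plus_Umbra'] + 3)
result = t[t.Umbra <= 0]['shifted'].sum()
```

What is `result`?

pivot: rows=category, cols=supplier, max(weight):
supplier  Soylent  Umbra
category                
elec           42      0
food           40      0
garden          7      0
tools           0     22
toys           17      0
add column Soylent_plus_Umbra = t['Soylent'] + t['Umbra']:
supplier  Soylent  Umbra  Soylent_plus_Umbra
category                                    
elec           42      0                  42
food           40      0                  40
garden          7      0                   7
tools           0     22                  22
toys           17      0                  17
add column shifted = t['Soylent_plus_Umbra'] + 3:
supplier  Soylent  Umbra  Soylent_plus_Umbra  shifted
category                                             
elec           42      0                  42       45
food           40      0                  40       43
garden          7      0                   7       10
tools           0     22                  22       25
toys           17      0                  17       20
filter rows where Umbra <= 0:
supplier  Soylent  Umbra  Soylent_plus_Umbra  shifted
category                                             
elec           42      0                  42       45
food           40      0                  40       43
garden          7      0                   7       10
toys           17      0                  17       20
sum of column 'shifted' → 118

118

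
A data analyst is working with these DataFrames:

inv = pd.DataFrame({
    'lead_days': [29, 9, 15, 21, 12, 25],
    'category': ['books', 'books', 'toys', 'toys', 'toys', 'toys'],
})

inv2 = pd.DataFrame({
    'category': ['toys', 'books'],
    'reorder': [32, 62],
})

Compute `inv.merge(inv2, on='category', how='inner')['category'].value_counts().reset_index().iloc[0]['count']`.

merge on 'category' (how='inner') → 6 rows:
   lead_days category  reorder
0         29    books       62
1          9    books       62
2         15     toys       32
3         21     toys       32
4         12     toys       32
5         25     toys       32
value_counts of category:
category
toys     4
books    2
Name: count, dtype: int64
reset_index():
  category  count
0     toys      4
1    books      2
Hence 4.

4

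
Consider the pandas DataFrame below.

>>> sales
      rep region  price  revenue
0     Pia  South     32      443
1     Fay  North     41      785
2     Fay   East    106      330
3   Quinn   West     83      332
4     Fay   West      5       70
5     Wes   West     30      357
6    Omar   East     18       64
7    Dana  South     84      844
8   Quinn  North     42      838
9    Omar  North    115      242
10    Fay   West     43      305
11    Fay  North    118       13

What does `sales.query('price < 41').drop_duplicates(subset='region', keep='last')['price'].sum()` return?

filter rows where price < 41:
    rep region  price  revenue
0   Pia  South     32      443
4   Fay   West      5       70
5   Wes   West     30      357
6  Omar   East     18       64
drop duplicate region (keep=last):
    rep region  price  revenue
0   Pia  South     32      443
5   Wes   West     30      357
6  Omar   East     18       64
So sum() = 80.

80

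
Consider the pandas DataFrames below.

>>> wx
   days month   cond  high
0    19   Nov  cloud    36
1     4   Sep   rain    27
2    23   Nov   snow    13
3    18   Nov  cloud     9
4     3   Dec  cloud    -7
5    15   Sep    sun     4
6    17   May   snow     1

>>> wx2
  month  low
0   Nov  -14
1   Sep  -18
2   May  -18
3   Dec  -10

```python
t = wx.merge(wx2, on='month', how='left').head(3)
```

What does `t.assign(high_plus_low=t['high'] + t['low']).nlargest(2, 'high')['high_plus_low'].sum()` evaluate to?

merge on 'month' (how='left') → 7 rows:
   days month   cond  high  low
0    19   Nov  cloud    36  -14
1     4   Sep   rain    27  -18
2    23   Nov   snow    13  -14
3    18   Nov  cloud     9  -14
4     3   Dec  cloud    -7  -10
5    15   Sep    sun     4  -18
6    17   May   snow     1  -18
take first 3 rows:
   days month   cond  high  low
0    19   Nov  cloud    36  -14
1     4   Sep   rain    27  -18
2    23   Nov   snow    13  -14
add column high_plus_low = t['high'] + t['low']:
   days month   cond  high  low  high_plus_low
0    19   Nov  cloud    36  -14             22
1     4   Sep   rain    27  -18              9
2    23   Nov   snow    13  -14             -1
take 2 rows with largest high:
   days month   cond  high  low  high_plus_low
0    19   Nov  cloud    36  -14             22
1     4   Sep   rain    27  -18              9
The sum of column 'high_plus_low' is 31.

31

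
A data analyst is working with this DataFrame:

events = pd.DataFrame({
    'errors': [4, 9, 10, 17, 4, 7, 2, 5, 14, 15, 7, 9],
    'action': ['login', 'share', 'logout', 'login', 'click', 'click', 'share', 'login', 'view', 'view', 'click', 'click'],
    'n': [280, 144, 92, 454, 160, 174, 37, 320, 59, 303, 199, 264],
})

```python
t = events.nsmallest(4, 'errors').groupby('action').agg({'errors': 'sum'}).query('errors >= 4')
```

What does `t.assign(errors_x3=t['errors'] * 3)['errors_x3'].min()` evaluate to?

12

take 4 rows with smallest errors:
   errors action    n
6       2  share   37
0       4  login  280
4       4  click  160
7       5  login  320
group by action, sum of errors:
        errors
action        
click        4
login        9
share        2
filter rows where errors >= 4:
        errors
action        
click        4
login        9
add column errors_x3 = t['errors'] * 3:
        errors  errors_x3
action                   
click        4         12
login        9         27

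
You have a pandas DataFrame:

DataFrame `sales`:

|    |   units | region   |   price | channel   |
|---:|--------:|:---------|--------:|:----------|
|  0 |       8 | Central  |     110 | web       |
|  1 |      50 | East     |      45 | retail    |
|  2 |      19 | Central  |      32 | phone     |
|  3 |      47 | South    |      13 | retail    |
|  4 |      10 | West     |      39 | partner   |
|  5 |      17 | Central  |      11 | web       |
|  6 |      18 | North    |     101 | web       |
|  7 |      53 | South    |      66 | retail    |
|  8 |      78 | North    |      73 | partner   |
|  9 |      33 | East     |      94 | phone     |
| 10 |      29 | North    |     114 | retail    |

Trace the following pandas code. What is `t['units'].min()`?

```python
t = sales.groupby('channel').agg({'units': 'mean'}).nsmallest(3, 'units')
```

group by channel, mean of units:
             units
channel           
partner  44.000000
phone    26.000000
retail   44.750000
web      14.333333
take 3 rows with smallest units:
             units
channel           
web      14.333333
phone    26.000000
partner  44.000000
Hence 14.3333333333.

14.3333333333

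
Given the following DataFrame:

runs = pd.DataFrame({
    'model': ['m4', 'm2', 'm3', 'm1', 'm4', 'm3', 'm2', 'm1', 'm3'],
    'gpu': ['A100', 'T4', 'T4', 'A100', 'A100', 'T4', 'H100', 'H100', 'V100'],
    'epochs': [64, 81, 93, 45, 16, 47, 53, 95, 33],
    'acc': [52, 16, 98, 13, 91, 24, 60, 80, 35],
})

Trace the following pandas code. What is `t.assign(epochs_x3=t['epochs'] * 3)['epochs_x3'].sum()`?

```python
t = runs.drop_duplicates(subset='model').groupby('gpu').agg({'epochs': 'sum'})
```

drop duplicate model (keep=first):
  model   gpu  epochs  acc
0    m4  A100      64   52
1    m2    T4      81   16
2    m3    T4      93   98
3    m1  A100      45   13
group by gpu, sum of epochs:
      epochs
gpu         
A100     109
T4       174
add column epochs_x3 = t['epochs'] * 3:
      epochs  epochs_x3
gpu                    
A100     109        327
T4       174        522
Hence 849.

849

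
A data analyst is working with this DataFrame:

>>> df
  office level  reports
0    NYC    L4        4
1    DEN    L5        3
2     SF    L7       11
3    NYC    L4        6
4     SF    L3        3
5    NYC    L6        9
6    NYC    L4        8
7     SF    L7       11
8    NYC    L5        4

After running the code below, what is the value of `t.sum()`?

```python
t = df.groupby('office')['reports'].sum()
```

59

group by office, sum of reports:
office
DEN     3
NYC    31
SF     25
Name: reports, dtype: int64
Reading off the sum of the resulting series, we get 59.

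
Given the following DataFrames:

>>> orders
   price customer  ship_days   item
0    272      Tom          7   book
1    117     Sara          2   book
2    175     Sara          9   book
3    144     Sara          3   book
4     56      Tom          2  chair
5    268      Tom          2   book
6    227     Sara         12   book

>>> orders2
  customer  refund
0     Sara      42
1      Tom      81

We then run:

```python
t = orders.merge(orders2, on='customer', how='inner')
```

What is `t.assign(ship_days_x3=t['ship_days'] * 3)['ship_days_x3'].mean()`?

15.8571428571

merge on 'customer' (how='inner') → 7 rows:
   price customer  ship_days   item  refund
0    272      Tom          7   book      81
1    117     Sara          2   book      42
2    175     Sara          9   book      42
3    144     Sara          3   book      42
4     56      Tom          2  chair      81
5    268      Tom          2   book      81
6    227     Sara         12   book      42
add column ship_days_x3 = t['ship_days'] * 3:
   price customer  ship_days   item  refund  ship_days_x3
0    272      Tom          7   book      81            21
1    117     Sara          2   book      42             6
2    175     Sara          9   book      42            27
3    144     Sara          3   book      42             9
4     56      Tom          2  chair      81             6
5    268      Tom          2   book      81             6
6    227     Sara         12   book      42            36
mean of column 'ship_days_x3' → 15.8571428571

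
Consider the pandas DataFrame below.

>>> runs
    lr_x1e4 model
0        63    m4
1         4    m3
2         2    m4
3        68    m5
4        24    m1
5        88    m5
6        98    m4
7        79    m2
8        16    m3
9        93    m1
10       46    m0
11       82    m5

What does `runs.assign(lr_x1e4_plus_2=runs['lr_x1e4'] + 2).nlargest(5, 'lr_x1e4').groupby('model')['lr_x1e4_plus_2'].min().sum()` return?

add column lr_x1e4_plus_2 = runs['lr_x1e4'] + 2:
    lr_x1e4 model  lr_x1e4_plus_2
0        63    m4              65
1         4    m3               6
2         2    m4               4
3        68    m5              70
4        24    m1              26
5        88    m5              90
6        98    m4             100
7        79    m2              81
8        16    m3              18
9        93    m1              95
10       46    m0              48
11       82    m5              84
take 5 rows with largest lr_x1e4:
    lr_x1e4 model  lr_x1e4_plus_2
6        98    m4             100
9        93    m1              95
5        88    m5              90
11       82    m5              84
7        79    m2              81
group by model, min of lr_x1e4_plus_2:
model
m1     95
m2     81
m4    100
m5     84
Name: lr_x1e4_plus_2, dtype: int64

360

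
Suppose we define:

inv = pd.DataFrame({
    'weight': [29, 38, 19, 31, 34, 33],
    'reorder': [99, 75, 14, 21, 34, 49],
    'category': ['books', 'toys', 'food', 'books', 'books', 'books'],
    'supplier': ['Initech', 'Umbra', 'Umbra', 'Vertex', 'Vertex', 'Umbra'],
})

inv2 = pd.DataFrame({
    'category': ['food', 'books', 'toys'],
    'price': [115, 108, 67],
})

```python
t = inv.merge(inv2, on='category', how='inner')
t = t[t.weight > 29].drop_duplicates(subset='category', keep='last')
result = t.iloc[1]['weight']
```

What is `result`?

33

merge on 'category' (how='inner') → 6 rows:
   weight  reorder category supplier  price
0      29       99    books  Initech    108
1      38       75     toys    Umbra     67
2      19       14     food    Umbra    115
3      31       21    books   Vertex    108
4      34       34    books   Vertex    108
5      33       49    books    Umbra    108
filter rows where weight > 29:
   weight  reorder category supplier  price
1      38       75     toys    Umbra     67
3      31       21    books   Vertex    108
4      34       34    books   Vertex    108
5      33       49    books    Umbra    108
drop duplicate category (keep=last):
   weight  reorder category supplier  price
1      38       75     toys    Umbra     67
5      33       49    books    Umbra    108
So iloc[1]['weight'] = 33.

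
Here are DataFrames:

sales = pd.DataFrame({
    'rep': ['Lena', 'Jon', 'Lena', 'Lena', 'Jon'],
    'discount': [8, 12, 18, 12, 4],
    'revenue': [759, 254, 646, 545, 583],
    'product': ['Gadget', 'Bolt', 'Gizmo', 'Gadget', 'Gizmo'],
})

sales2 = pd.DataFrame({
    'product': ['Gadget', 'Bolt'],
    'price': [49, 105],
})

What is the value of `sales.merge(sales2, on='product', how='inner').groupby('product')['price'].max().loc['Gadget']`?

49

merge on 'product' (how='inner') → 3 rows:
    rep  discount  revenue product  price
0  Lena         8      759  Gadget     49
1   Jon        12      254    Bolt    105
2  Lena        12      545  Gadget     49
group by product, max of price:
product
Bolt      105
Gadget     49
Name: price, dtype: int64
So loc['Gadget'] = 49.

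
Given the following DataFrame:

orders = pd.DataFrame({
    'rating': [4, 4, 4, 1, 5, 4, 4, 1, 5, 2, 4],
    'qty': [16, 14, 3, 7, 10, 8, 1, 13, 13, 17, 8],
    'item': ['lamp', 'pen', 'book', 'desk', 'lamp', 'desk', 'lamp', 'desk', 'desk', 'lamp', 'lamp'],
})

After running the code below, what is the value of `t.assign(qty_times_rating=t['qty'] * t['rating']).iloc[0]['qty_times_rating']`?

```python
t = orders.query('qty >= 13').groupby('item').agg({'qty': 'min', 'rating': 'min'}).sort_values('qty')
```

filter rows where qty >= 13:
   rating  qty  item
0       4   16  lamp
1       4   14   pen
7       1   13  desk
8       5   13  desk
9       2   17  lamp
group by item: min(qty), min(rating):
      qty  rating
item             
desk   13       1
lamp   16       2
pen    14       4
sort by qty:
      qty  rating
item             
desk   13       1
pen    14       4
lamp   16       2
add column qty_times_rating = t['qty'] * t['rating']:
      qty  rating  qty_times_rating
item                               
desk   13       1                13
pen    14       4                56
lamp   16       2                32

13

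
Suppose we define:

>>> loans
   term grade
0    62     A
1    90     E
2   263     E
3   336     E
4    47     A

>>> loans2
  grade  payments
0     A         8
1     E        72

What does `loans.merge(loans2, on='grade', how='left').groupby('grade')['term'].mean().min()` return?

merge on 'grade' (how='left') → 5 rows:
   term grade  payments
0    62     A         8
1    90     E        72
2   263     E        72
3   336     E        72
4    47     A         8
group by grade, mean of term:
grade
A     54.500000
E    229.666667
Name: term, dtype: float64
The min of the resulting series is 54.5.

54.5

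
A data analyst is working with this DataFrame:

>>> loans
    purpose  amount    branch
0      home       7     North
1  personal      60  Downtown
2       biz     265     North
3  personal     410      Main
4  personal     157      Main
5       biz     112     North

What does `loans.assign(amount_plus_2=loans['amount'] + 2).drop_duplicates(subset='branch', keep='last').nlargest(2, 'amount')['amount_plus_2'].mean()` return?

add column amount_plus_2 = loans['amount'] + 2:
    purpose  amount    branch  amount_plus_2
0      home       7     North              9
1  personal      60  Downtown             62
2       biz     265     North            267
3  personal     410      Main            412
4  personal     157      Main            159
5       biz     112     North            114
drop duplicate branch (keep=last):
    purpose  amount    branch  amount_plus_2
1  personal      60  Downtown             62
4  personal     157      Main            159
5       biz     112     North            114
take 2 rows with largest amount:
    purpose  amount branch  amount_plus_2
4  personal     157   Main            159
5       biz     112  North            114
So mean() = 136.5.

136.5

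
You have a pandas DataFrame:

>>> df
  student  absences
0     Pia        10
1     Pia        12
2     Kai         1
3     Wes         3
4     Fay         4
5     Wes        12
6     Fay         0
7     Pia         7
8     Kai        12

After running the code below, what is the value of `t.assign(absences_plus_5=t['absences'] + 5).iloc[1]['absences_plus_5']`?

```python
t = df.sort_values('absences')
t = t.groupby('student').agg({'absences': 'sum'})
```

sort by absences:
  student  absences
6     Fay         0
2     Kai         1
3     Wes         3
4     Fay         4
7     Pia         7
0     Pia        10
1     Pia        12
5     Wes        12
8     Kai        12
group by student, sum of absences:
         absences
student          
Fay             4
Kai            13
Pia            29
Wes            15
add column absences_plus_5 = t['absences'] + 5:
         absences  absences_plus_5
student                           
Fay             4                9
Kai            13               18
Pia            29               34
Wes            15               20
Finally, value at position 1, column 'absences_plus_5' = 18.

18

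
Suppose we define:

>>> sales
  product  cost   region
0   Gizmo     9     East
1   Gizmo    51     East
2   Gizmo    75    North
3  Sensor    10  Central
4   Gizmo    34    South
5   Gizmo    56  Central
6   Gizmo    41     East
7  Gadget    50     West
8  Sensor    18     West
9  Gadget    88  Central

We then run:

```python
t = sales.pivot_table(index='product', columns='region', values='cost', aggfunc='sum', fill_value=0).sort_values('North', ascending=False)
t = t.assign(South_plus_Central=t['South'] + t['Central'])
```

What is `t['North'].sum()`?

pivot: rows=product, cols=region, sum(cost):
region   Central  East  North  South  West
product                                   
Gadget        88     0      0      0    50
Gizmo         56   101     75     34     0
Sensor        10     0      0      0    18
sort by North descending:
region   Central  East  North  South  West
product                                   
Gizmo         56   101     75     34     0
Gadget        88     0      0      0    50
Sensor        10     0      0      0    18
add column South_plus_Central = t['South'] + t['Central']:
region   Central  East  North  South  West  South_plus_Central
product                                                       
Gizmo         56   101     75     34     0                  90
Gadget        88     0      0      0    50                  88
Sensor        10     0      0      0    18                  10
The sum of column 'North' is 75.

75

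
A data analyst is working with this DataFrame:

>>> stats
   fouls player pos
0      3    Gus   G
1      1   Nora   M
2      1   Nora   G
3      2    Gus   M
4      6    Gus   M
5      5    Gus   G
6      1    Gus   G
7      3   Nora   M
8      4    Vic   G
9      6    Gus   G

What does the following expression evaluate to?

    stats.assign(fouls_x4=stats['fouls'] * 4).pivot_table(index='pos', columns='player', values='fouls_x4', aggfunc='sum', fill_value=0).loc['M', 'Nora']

16

add column fouls_x4 = stats['fouls'] * 4:
   fouls player pos  fouls_x4
0      3    Gus   G        12
1      1   Nora   M         4
2      1   Nora   G         4
3      2    Gus   M         8
4      6    Gus   M        24
5      5    Gus   G        20
6      1    Gus   G         4
7      3   Nora   M        12
8      4    Vic   G        16
9      6    Gus   G        24
pivot: rows=pos, cols=player, sum(fouls_x4):
player  Gus  Nora  Vic
pos                   
G        60     4   16
M        32    16    0
value at row 'M', column 'Nora' → 16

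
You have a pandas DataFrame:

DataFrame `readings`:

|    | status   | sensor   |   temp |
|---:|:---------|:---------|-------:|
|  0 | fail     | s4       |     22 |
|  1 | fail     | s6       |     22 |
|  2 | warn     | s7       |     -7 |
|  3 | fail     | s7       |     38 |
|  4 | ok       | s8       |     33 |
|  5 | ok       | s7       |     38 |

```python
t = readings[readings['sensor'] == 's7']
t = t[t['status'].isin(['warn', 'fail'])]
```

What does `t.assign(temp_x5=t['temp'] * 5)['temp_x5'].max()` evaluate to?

filter rows where sensor == 's7':
  status sensor  temp
2   warn     s7    -7
3   fail     s7    38
5     ok     s7    38
filter rows where status in ['warn', 'fail']:
  status sensor  temp
2   warn     s7    -7
3   fail     s7    38
add column temp_x5 = t['temp'] * 5:
  status sensor  temp  temp_x5
2   warn     s7    -7      -35
3   fail     s7    38      190
Reading off the max of column 'temp_x5', we get 190.

190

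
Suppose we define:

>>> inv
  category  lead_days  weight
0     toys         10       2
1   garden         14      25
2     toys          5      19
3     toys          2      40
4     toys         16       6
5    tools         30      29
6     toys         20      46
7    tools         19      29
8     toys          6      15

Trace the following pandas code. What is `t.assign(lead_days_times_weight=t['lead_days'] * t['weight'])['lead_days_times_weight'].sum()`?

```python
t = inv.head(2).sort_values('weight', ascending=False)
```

370

take first 2 rows:
  category  lead_days  weight
0     toys         10       2
1   garden         14      25
sort by weight descending:
  category  lead_days  weight
1   garden         14      25
0     toys         10       2
add column lead_days_times_weight = t['lead_days'] * t['weight']:
  category  lead_days  weight  lead_days_times_weight
1   garden         14      25                     350
0     toys         10       2                      20
Taking the sum of column 'lead_days_times_weight' gives 370.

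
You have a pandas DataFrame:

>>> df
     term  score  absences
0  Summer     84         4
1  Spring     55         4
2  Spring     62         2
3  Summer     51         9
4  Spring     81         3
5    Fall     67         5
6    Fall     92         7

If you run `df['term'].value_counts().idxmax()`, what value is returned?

value_counts of term:
term
Spring    3
Summer    2
Fall      2
Name: count, dtype: int64
Taking the label with the largest value gives Spring.

Spring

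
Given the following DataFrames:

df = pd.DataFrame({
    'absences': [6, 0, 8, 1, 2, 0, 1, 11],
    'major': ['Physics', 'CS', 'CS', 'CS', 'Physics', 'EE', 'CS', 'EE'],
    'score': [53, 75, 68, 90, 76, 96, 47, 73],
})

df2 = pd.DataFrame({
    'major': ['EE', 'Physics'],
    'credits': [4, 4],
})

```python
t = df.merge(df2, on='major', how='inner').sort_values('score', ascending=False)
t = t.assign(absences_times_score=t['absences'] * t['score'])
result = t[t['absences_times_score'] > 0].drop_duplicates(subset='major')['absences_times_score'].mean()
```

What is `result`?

477.5

merge on 'major' (how='inner') → 4 rows:
   absences    major  score  credits
0         6  Physics     53        4
1         2  Physics     76        4
2         0       EE     96        4
3        11       EE     73        4
sort by score descending:
   absences    major  score  credits
2         0       EE     96        4
1         2  Physics     76        4
3        11       EE     73        4
0         6  Physics     53        4
add column absences_times_score = t['absences'] * t['score']:
   absences    major  score  credits  absences_times_score
2         0       EE     96        4                     0
1         2  Physics     76        4                   152
3        11       EE     73        4                   803
0         6  Physics     53        4                   318
filter rows where absences_times_score > 0:
   absences    major  score  credits  absences_times_score
1         2  Physics     76        4                   152
3        11       EE     73        4                   803
0         6  Physics     53        4                   318
drop duplicate major (keep=first):
   absences    major  score  credits  absences_times_score
1         2  Physics     76        4                   152
3        11       EE     73        4                   803
The mean of column 'absences_times_score' is 477.5.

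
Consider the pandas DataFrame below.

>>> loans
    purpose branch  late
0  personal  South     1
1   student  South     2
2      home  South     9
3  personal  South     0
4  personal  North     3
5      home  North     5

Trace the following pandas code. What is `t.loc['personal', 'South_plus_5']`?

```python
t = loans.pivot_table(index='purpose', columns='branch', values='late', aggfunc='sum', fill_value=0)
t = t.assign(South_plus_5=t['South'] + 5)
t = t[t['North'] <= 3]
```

pivot: rows=purpose, cols=branch, sum(late):
branch    North  South
purpose               
home          5      9
personal      3      1
student       0      2
add column South_plus_5 = t['South'] + 5:
branch    North  South  South_plus_5
purpose                             
home          5      9            14
personal      3      1             6
student       0      2             7
filter rows where North <= 3:
branch    North  South  South_plus_5
purpose                             
personal      3      1             6
student       0      2             7
Hence 6.

6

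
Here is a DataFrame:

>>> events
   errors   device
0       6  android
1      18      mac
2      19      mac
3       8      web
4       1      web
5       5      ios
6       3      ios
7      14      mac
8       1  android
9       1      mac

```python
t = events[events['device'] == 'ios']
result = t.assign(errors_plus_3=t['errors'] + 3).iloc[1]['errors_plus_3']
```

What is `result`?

6

filter rows where device == 'ios':
   errors device
5       5    ios
6       3    ios
add column errors_plus_3 = t['errors'] + 3:
   errors device  errors_plus_3
5       5    ios              8
6       3    ios              6
Taking the value at position 1, column 'errors_plus_3' gives 6.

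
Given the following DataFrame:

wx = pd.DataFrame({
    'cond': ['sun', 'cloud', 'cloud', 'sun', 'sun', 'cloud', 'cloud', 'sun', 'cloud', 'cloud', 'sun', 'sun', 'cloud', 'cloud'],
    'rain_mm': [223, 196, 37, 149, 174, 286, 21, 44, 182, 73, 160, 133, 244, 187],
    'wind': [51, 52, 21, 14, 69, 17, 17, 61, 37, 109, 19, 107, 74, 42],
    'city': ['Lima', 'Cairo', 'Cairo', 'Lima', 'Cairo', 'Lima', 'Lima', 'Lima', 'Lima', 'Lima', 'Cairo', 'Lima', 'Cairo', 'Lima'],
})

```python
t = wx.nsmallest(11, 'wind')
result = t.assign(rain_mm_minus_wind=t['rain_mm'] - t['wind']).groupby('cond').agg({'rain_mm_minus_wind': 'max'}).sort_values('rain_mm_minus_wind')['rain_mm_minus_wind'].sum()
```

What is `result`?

441

take 11 rows with smallest wind:
     cond  rain_mm  wind   city
3     sun      149    14   Lima
5   cloud      286    17   Lima
6   cloud       21    17   Lima
10    sun      160    19  Cairo
2   cloud       37    21  Cairo
8   cloud      182    37   Lima
13  cloud      187    42   Lima
0     sun      223    51   Lima
1   cloud      196    52  Cairo
7     sun       44    61   Lima
4     sun      174    69  Cairo
add column rain_mm_minus_wind = t['rain_mm'] - t['wind']:
     cond  rain_mm  wind   city  rain_mm_minus_wind
3     sun      149    14   Lima                 135
5   cloud      286    17   Lima                 269
6   cloud       21    17   Lima                   4
10    sun      160    19  Cairo                 141
2   cloud       37    21  Cairo                  16
8   cloud      182    37   Lima                 145
13  cloud      187    42   Lima                 145
0     sun      223    51   Lima                 172
1   cloud      196    52  Cairo                 144
7     sun       44    61   Lima                 -17
4     sun      174    69  Cairo                 105
group by cond, max of rain_mm_minus_wind:
       rain_mm_minus_wind
cond                     
cloud                 269
sun                   172
sort by rain_mm_minus_wind:
       rain_mm_minus_wind
cond                     
sun                   172
cloud                 269
sum of column 'rain_mm_minus_wind' → 441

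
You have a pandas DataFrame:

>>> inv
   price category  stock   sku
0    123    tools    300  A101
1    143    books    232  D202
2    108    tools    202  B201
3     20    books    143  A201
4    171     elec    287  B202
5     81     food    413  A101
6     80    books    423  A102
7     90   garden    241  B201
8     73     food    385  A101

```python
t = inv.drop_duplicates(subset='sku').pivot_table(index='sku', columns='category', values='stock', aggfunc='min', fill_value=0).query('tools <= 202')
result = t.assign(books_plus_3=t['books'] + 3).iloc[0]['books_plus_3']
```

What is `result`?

426

drop duplicate sku (keep=first):
   price category  stock   sku
0    123    tools    300  A101
1    143    books    232  D202
2    108    tools    202  B201
3     20    books    143  A201
4    171     elec    287  B202
6     80    books    423  A102
pivot: rows=sku, cols=category, min(stock):
category  books  elec  tools
sku                         
A101          0     0    300
A102        423     0      0
A201        143     0      0
B201          0     0    202
B202          0   287      0
D202        232     0      0
filter rows where tools <= 202:
category  books  elec  tools
sku                         
A102        423     0      0
A201        143     0      0
B201          0     0    202
B202          0   287      0
D202        232     0      0
add column books_plus_3 = t['books'] + 3:
category  books  elec  tools  books_plus_3
sku                                       
A102        423     0      0           426
A201        143     0      0           146
B201          0     0    202             3
B202          0   287      0             3
D202        232     0      0           235
value at position 0, column 'books_plus_3' → 426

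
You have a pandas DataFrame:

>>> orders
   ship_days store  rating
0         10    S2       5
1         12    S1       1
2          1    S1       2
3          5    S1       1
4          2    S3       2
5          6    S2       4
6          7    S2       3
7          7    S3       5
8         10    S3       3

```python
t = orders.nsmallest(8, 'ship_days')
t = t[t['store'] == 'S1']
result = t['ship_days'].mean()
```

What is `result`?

3.0

take 8 rows with smallest ship_days:
   ship_days store  rating
2          1    S1       2
4          2    S3       2
3          5    S1       1
5          6    S2       4
6          7    S2       3
7          7    S3       5
0         10    S2       5
8         10    S3       3
filter rows where store == 'S1':
   ship_days store  rating
2          1    S1       2
3          5    S1       1
So mean() = 3.0.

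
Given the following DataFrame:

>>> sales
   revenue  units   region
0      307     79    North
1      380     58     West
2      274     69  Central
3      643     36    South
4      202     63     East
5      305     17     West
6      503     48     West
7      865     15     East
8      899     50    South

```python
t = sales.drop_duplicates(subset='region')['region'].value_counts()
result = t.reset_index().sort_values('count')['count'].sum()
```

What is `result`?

5

drop duplicate region (keep=first):
   revenue  units   region
0      307     79    North
1      380     58     West
2      274     69  Central
3      643     36    South
4      202     63     East
value_counts of region:
region
North      1
West       1
Central    1
South      1
East       1
Name: count, dtype: int64
reset_index():
    region  count
0    North      1
1     West      1
2  Central      1
3    South      1
4     East      1
sort by count:
    region  count
0    North      1
1     West      1
2  Central      1
3    South      1
4     East      1
Reading off the sum of column 'count', we get 5.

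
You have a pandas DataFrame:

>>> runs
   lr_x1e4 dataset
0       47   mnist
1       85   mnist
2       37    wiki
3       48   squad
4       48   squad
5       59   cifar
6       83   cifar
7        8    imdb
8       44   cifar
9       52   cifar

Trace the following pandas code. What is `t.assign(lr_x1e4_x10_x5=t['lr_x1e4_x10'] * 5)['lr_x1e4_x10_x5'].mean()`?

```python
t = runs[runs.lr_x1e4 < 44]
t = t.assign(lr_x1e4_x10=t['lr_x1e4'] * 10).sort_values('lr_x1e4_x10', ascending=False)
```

filter rows where lr_x1e4 < 44:
   lr_x1e4 dataset
2       37    wiki
7        8    imdb
add column lr_x1e4_x10 = t['lr_x1e4'] * 10:
   lr_x1e4 dataset  lr_x1e4_x10
2       37    wiki          370
7        8    imdb           80
sort by lr_x1e4_x10 descending:
   lr_x1e4 dataset  lr_x1e4_x10
2       37    wiki          370
7        8    imdb           80
add column lr_x1e4_x10_x5 = t['lr_x1e4_x10'] * 5:
   lr_x1e4 dataset  lr_x1e4_x10  lr_x1e4_x10_x5
2       37    wiki          370            1850
7        8    imdb           80             400

1125.0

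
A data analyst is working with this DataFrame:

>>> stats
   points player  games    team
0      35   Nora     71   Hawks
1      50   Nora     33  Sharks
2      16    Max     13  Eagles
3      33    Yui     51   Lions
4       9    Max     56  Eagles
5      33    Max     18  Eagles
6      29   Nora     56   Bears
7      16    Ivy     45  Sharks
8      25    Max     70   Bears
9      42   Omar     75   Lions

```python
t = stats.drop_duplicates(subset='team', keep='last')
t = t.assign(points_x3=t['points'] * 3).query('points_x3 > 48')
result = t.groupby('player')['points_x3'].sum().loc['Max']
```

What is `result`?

drop duplicate team (keep=last):
   points player  games    team
0      35   Nora     71   Hawks
5      33    Max     18  Eagles
7      16    Ivy     45  Sharks
8      25    Max     70   Bears
9      42   Omar     75   Lions
add column points_x3 = t['points'] * 3:
   points player  games    team  points_x3
0      35   Nora     71   Hawks        105
5      33    Max     18  Eagles         99
7      16    Ivy     45  Sharks         48
8      25    Max     70   Bears         75
9      42   Omar     75   Lions        126
filter rows where points_x3 > 48:
   points player  games    team  points_x3
0      35   Nora     71   Hawks        105
5      33    Max     18  Eagles         99
8      25    Max     70   Bears         75
9      42   Omar     75   Lions        126
group by player, sum of points_x3:
player
Max     174
Nora    105
Omar    126
Name: points_x3, dtype: int64

174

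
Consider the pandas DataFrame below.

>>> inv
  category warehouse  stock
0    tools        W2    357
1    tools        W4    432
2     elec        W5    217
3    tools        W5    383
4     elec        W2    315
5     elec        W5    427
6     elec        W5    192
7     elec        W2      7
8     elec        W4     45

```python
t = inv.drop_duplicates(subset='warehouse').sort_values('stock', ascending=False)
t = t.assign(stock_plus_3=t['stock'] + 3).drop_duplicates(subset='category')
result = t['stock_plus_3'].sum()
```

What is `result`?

drop duplicate warehouse (keep=first):
  category warehouse  stock
0    tools        W2    357
1    tools        W4    432
2     elec        W5    217
sort by stock descending:
  category warehouse  stock
1    tools        W4    432
0    tools        W2    357
2     elec        W5    217
add column stock_plus_3 = t['stock'] + 3:
  category warehouse  stock  stock_plus_3
1    tools        W4    432           435
0    tools        W2    357           360
2     elec        W5    217           220
drop duplicate category (keep=first):
  category warehouse  stock  stock_plus_3
1    tools        W4    432           435
2     elec        W5    217           220

655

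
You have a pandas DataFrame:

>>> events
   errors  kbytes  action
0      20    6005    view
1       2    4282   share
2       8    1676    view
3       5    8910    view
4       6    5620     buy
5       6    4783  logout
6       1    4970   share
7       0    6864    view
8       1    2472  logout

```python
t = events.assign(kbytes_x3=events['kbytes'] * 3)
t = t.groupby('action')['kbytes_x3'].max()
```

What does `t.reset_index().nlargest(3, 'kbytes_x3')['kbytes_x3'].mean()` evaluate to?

19500.0

add column kbytes_x3 = events['kbytes'] * 3:
   errors  kbytes  action  kbytes_x3
0      20    6005    view      18015
1       2    4282   share      12846
2       8    1676    view       5028
3       5    8910    view      26730
4       6    5620     buy      16860
5       6    4783  logout      14349
6       1    4970   share      14910
7       0    6864    view      20592
8       1    2472  logout       7416
group by action, max of kbytes_x3:
action
buy       16860
logout    14349
share     14910
view      26730
Name: kbytes_x3, dtype: int64
reset_index():
   action  kbytes_x3
0     buy      16860
1  logout      14349
2   share      14910
3    view      26730
take 3 rows with largest kbytes_x3:
  action  kbytes_x3
3   view      26730
0    buy      16860
2  share      14910
Finally, mean of column 'kbytes_x3' = 19500.0.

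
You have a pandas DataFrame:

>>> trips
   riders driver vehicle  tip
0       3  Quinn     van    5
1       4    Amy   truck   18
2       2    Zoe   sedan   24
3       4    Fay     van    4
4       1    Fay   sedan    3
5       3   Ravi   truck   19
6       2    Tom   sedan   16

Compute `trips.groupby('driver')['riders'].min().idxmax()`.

group by driver, min of riders:
driver
Amy      4
Fay      1
Quinn    3
Ravi     3
Tom      2
Zoe      2
Name: riders, dtype: int64
Then the label with the largest value: Amy

Amy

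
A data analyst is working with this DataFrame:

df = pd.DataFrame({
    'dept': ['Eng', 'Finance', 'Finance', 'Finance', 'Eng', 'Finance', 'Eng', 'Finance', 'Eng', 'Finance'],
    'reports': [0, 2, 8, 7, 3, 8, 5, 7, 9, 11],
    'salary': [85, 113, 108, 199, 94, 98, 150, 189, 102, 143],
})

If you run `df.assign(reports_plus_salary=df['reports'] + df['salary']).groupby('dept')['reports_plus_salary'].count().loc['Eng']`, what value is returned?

4

add column reports_plus_salary = df['reports'] + df['salary']:
      dept  reports  salary  reports_plus_salary
0      Eng        0      85                   85
1  Finance        2     113                  115
2  Finance        8     108                  116
3  Finance        7     199                  206
4      Eng        3      94                   97
5  Finance        8      98                  106
6      Eng        5     150                  155
7  Finance        7     189                  196
8      Eng        9     102                  111
9  Finance       11     143                  154
group by dept, count of reports_plus_salary:
dept
Eng        4
Finance    6
Name: reports_plus_salary, dtype: int64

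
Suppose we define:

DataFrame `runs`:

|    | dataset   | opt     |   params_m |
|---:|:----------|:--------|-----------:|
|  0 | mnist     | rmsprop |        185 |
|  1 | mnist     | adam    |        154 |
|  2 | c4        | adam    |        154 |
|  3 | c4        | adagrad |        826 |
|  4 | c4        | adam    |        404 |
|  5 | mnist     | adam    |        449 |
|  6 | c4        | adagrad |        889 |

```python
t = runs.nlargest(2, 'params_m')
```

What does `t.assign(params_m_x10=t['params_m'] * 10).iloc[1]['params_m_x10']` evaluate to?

take 2 rows with largest params_m:
  dataset      opt  params_m
6      c4  adagrad       889
3      c4  adagrad       826
add column params_m_x10 = t['params_m'] * 10:
  dataset      opt  params_m  params_m_x10
6      c4  adagrad       889          8890
3      c4  adagrad       826          8260

8260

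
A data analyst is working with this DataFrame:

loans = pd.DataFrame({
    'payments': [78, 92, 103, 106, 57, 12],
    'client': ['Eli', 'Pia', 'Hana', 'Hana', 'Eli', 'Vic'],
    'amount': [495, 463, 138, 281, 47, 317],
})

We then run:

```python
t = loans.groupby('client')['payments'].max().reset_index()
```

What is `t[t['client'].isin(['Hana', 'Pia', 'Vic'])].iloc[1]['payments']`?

group by client, max of payments:
client
Eli      78
Hana    106
Pia      92
Vic      12
Name: payments, dtype: int64
reset_index():
  client  payments
0    Eli        78
1   Hana       106
2    Pia        92
3    Vic        12
filter rows where client in ['Hana', 'Pia', 'Vic']:
  client  payments
1   Hana       106
2    Pia        92
3    Vic        12
value at position 1, column 'payments' → 92

92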